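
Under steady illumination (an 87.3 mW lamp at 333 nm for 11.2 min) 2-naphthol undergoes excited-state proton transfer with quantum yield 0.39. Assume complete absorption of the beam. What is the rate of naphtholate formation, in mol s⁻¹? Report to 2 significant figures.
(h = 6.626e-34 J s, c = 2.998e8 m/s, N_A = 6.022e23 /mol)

9.5e-8 mol s⁻¹

Photon energy at 333 nm: hc/λ = (6.626e-34)(2.998e8)/(333e-9) = 5.965e-19 J.
Energy delivered: (87.3 mW)(672 s) = 58.67 J.
Photons incident: 58.67 / 5.965e-19 = 9.836e19, i.e. 9.836e19/6.022e23 = 1.633e-4 mol.
Product formed: 0.39 × 1.633e-4 = 6.369e-5 mol.
Rate: 6.369e-5 / 672 s = 9.5e-8 mol s⁻¹.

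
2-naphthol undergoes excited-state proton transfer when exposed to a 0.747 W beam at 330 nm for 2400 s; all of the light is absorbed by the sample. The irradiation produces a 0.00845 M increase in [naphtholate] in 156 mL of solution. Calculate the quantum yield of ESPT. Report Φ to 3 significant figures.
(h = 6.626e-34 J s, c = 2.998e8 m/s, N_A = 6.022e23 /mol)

Φ = 0.267

Product: (0.00845 M)(0.156 L) = 0.001318 mol.
Photon energy at 330 nm: hc/λ = (6.626e-34)(2.998e8)/(330e-9) = 6.020e-19 J.
Energy delivered: (0.747 W)(2400 s) = 1793 J.
Photons incident: 1793 / 6.020e-19 = 2.978e21, i.e. 2.978e21/6.022e23 = 0.004945 mol.
Φ = 0.001318 mol / 0.004945 mol photons = 0.267.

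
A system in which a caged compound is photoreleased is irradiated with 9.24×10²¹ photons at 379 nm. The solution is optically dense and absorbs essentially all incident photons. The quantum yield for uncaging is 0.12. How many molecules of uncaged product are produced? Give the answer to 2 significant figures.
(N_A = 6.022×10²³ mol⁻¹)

Moles of photons: 9.24×10²¹ / 6.022×10²³ = 0.01534 mol.
Product: Φ × n_abs = 0.12 × 0.01534 = 0.001841 mol.
As a count: 0.001841 × 6.022×10²³ = 1.1×10²¹.

1.1×10²¹ molecules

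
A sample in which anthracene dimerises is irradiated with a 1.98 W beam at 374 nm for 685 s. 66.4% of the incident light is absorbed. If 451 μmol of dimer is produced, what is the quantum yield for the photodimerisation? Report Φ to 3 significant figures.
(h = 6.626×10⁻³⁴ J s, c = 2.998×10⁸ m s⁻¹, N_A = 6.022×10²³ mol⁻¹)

Product: 451 μmol = 4.51×10⁻⁴ mol.
Photon energy at 374 nm: hc/λ = (6.626×10⁻³⁴)(2.998×10⁸)/(374×10⁻⁹) = 5.311×10⁻¹⁹ J.
Energy delivered: (1.98 W)(685 s) = 1356 J.
Photons incident: 1356 / 5.311×10⁻¹⁹ = 2.553×10²¹, i.e. 2.553×10²¹/6.022×10²³ = 0.004239 mol.
Photons absorbed: 0.664 × 0.004239 = 0.002815 mol.
Φ = 4.51×10⁻⁴ mol / 0.002815 mol photons = 0.160.

Φ = 0.160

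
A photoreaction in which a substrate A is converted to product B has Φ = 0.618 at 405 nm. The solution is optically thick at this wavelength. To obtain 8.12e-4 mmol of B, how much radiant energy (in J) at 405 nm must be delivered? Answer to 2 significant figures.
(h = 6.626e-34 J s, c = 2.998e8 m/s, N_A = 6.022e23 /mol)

0.39 J

Product: 8.12e-4 mmol = 8.12e-7 mol.
Photons that must be absorbed: 8.12e-7 / 0.618 = 1.314e-6 mol.
Photon energy: hc/λ = 4.905e-19 J; per mole, 2.954e5 J mol⁻¹.
Energy required: 1.314e-6 × 2.954e5 = 0.39 J.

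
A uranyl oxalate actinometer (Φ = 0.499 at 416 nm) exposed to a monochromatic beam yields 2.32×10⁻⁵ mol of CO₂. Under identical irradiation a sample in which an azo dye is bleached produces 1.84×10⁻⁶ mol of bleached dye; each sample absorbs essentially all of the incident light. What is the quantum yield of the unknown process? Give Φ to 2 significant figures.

Photons absorbed by the actinometer: 2.32×10⁻⁵ / 0.499 = 4.649×10⁻⁵ mol.
Φ(unknown) = 1.84×10⁻⁶ / 4.649×10⁻⁵ = 0.040.

Φ = 0.040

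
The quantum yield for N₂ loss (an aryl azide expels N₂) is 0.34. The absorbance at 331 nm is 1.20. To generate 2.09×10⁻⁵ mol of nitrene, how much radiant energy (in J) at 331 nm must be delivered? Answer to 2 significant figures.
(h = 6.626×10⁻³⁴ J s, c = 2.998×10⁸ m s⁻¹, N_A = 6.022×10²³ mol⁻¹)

24 J

Photons that must be absorbed: 2.09×10⁻⁵ / 0.34 = 6.147×10⁻⁵ mol.
Fraction absorbed: 1 − 10^(−1.20) = 0.9369.
Incident photons needed: 6.147×10⁻⁵ / 0.9369 = 6.561×10⁻⁵ mol.
Photon energy: hc/λ = 6.001×10⁻¹⁹ J; per mole, 3.614×10⁵ J mol⁻¹.
Energy required: 6.561×10⁻⁵ × 3.614×10⁵ = 24 J.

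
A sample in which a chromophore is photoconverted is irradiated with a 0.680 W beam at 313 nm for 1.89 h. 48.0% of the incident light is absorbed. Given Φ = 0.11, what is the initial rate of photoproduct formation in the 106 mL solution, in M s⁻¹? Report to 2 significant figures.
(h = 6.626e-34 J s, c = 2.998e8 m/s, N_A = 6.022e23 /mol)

Photon energy at 313 nm: hc/λ = (6.626e-34)(2.998e8)/(313e-9) = 6.347e-19 J.
Energy delivered: (0.680 W)(6804 s) = 4627 J.
Photons incident: 4627 / 6.347e-19 = 7.290e21, i.e. 7.290e21/6.022e23 = 0.01211 mol.
Photons absorbed: 0.480 × 0.01211 = 0.005813 mol.
Product formed: 0.11 × 0.005813 = 6.394e-4 mol.
Rate: 6.394e-4 mol / (6804 s × 0.106 L) = 8.9e-7 M s⁻¹.

8.9e-7 M s⁻¹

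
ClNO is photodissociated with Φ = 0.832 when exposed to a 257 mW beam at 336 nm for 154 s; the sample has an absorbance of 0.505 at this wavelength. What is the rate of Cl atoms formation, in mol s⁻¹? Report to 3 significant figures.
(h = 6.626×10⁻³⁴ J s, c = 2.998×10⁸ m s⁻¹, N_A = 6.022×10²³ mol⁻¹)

Photon energy at 336 nm: hc/λ = (6.626×10⁻³⁴)(2.998×10⁸)/(336×10⁻⁹) = 5.912×10⁻¹⁹ J.
Energy delivered: (257 mW)(154 s) = 39.58 J.
Photons incident: 39.58 / 5.912×10⁻¹⁹ = 6.695×10¹⁹, i.e. 6.695×10¹⁹/6.022×10²³ = 1.112×10⁻⁴ mol.
Fraction absorbed: 1 − 10^(−0.505) = 0.6874.
Photons absorbed: 0.6874 × 1.112×10⁻⁴ = 7.644×10⁻⁵ mol.
Product formed: 0.832 × 7.644×10⁻⁵ = 6.360×10⁻⁵ mol.
Rate: 6.360×10⁻⁵ / 154 s = 4.13×10⁻⁷ mol s⁻¹.

4.13×10⁻⁷ mol s⁻¹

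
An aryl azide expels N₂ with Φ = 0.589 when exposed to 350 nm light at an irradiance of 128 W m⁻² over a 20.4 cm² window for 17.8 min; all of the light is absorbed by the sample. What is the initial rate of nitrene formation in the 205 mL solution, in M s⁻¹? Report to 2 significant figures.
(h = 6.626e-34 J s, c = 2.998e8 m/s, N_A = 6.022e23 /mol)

Photon energy at 350 nm: hc/λ = (6.626e-34)(2.998e8)/(350e-9) = 5.676e-19 J.
Energy delivered: (128 W m⁻²)(20.4e-4 m²)(1068 s) = 278.9 J.
Photons incident: 278.9 / 5.676e-19 = 4.914e20, i.e. 4.914e20/6.022e23 = 8.160e-4 mol.
Product formed: 0.589 × 8.160e-4 = 4.806e-4 mol.
Rate: 4.806e-4 mol / (1068 s × 0.205 L) = 2.2e-6 M s⁻¹.

2.2e-6 M s⁻¹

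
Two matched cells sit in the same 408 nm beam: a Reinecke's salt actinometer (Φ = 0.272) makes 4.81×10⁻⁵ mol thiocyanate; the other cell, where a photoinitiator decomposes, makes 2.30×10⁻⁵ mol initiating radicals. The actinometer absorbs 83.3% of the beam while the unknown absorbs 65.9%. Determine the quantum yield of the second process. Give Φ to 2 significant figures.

Photons absorbed by the actinometer: 4.81×10⁻⁵ / 0.272 = 1.768×10⁻⁴ mol.
Incident flux: 1.768×10⁻⁴ / 0.833 = 2.122×10⁻⁴ einstein.
Absorbed by unknown: 0.659 × 2.122×10⁻⁴ = 1.398×10⁻⁴ mol.
Φ(unknown) = 2.30×10⁻⁵ / 1.398×10⁻⁴ = 0.16.

Φ = 0.16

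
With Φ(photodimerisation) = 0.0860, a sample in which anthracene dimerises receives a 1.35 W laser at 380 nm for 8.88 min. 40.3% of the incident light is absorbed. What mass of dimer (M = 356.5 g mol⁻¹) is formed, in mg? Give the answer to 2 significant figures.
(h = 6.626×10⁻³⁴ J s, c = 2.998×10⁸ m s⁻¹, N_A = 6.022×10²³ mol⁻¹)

Photon energy at 380 nm: hc/λ = (6.626×10⁻³⁴)(2.998×10⁸)/(380×10⁻⁹) = 5.228×10⁻¹⁹ J.
Energy delivered: (1.35 W)(532.8 s) = 719.3 J.
Photons incident: 719.3 / 5.228×10⁻¹⁹ = 1.376×10²¹, i.e. 1.376×10²¹/6.022×10²³ = 0.002285 mol.
Photons absorbed: 0.403 × 0.002285 = 9.209×10⁻⁴ mol.
Product: Φ × n_abs = 0.0860 × 9.209×10⁻⁴ = 7.920×10⁻⁵ mol.
Mass: 7.920×10⁻⁵ × 356.5 = 0.02823 g = 28 mg.

28 mg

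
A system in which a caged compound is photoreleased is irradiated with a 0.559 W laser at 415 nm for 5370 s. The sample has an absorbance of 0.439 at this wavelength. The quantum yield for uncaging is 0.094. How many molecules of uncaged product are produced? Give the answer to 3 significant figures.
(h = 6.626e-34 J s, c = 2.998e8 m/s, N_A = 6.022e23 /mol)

Photon energy at 415 nm: hc/λ = (6.626e-34)(2.998e8)/(415e-9) = 4.787e-19 J.
Energy delivered: (0.559 W)(5370 s) = 3002 J.
Photons incident: 3002 / 4.787e-19 = 6.271e21, i.e. 6.271e21/6.022e23 = 0.01041 mol.
Fraction absorbed: 1 − 10^(−0.439) = 0.6361.
Photons absorbed: 0.6361 × 0.01041 = 0.006622 mol.
Product: Φ × n_abs = 0.094 × 0.006622 = 6.225e-4 mol.
As a count: 6.225e-4 × 6.022e23 = 3.75e20.

3.75e20 molecules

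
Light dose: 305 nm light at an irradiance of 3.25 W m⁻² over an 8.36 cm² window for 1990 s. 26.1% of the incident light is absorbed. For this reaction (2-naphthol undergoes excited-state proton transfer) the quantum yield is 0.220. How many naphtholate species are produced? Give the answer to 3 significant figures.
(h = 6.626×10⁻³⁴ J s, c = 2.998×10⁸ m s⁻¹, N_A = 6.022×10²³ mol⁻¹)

4.77×10¹⁷ species

Photon energy at 305 nm: hc/λ = (6.626×10⁻³⁴)(2.998×10⁸)/(305×10⁻⁹) = 6.513×10⁻¹⁹ J.
Energy delivered: (3.25 W m⁻²)(8.36×10⁻⁴ m²)(1990 s) = 5.407 J.
Photons incident: 5.407 / 6.513×10⁻¹⁹ = 8.302×10¹⁸, i.e. 8.302×10¹⁸/6.022×10²³ = 1.379×10⁻⁵ mol.
Photons absorbed: 0.261 × 1.379×10⁻⁵ = 3.599×10⁻⁶ mol.
Product: Φ × n_abs = 0.220 × 3.599×10⁻⁶ = 7.918×10⁻⁷ mol.
As a count: 7.918×10⁻⁷ × 6.022×10²³ = 4.77×10¹⁷.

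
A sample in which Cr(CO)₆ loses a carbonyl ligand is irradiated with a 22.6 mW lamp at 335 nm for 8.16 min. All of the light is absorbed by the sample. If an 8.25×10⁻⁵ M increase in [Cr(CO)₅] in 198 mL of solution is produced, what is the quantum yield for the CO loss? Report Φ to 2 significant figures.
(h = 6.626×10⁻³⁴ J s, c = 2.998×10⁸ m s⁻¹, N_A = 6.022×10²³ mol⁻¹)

Product: (8.25×10⁻⁵ M)(0.198 L) = 1.634×10⁻⁵ mol.
Photon energy at 335 nm: hc/λ = (6.626×10⁻³⁴)(2.998×10⁸)/(335×10⁻⁹) = 5.930×10⁻¹⁹ J.
Energy delivered: (22.6 mW)(489.6 s) = 11.06 J.
Photons incident: 11.06 / 5.930×10⁻¹⁹ = 1.865×10¹⁹, i.e. 1.865×10¹⁹/6.022×10²³ = 3.097×10⁻⁵ mol.
Φ = 1.634×10⁻⁵ mol / 3.097×10⁻⁵ mol photons = 0.53.

Φ = 0.53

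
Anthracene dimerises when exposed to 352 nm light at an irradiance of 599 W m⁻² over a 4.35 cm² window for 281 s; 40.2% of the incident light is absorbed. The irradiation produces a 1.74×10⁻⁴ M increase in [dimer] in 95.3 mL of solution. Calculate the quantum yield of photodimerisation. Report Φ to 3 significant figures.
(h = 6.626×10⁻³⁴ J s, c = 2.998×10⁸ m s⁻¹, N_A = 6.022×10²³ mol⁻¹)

Product: (1.74×10⁻⁴ M)(0.0953 L) = 1.658×10⁻⁵ mol.
Photon energy at 352 nm: hc/λ = (6.626×10⁻³⁴)(2.998×10⁸)/(352×10⁻⁹) = 5.643×10⁻¹⁹ J.
Energy delivered: (599 W m⁻²)(4.35×10⁻⁴ m²)(281 s) = 73.22 J.
Photons incident: 73.22 / 5.643×10⁻¹⁹ = 1.298×10²⁰, i.e. 1.298×10²⁰/6.022×10²³ = 2.155×10⁻⁴ mol.
Photons absorbed: 0.402 × 2.155×10⁻⁴ = 8.663×10⁻⁵ mol.
Φ = 1.658×10⁻⁵ mol / 8.663×10⁻⁵ mol photons = 0.191.

Φ = 0.191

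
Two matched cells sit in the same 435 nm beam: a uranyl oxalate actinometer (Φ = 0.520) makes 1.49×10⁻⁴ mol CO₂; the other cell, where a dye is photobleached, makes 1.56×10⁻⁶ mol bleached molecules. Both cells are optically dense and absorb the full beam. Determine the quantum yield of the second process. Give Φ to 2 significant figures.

Photons absorbed by the actinometer: 1.49×10⁻⁴ / 0.520 = 2.865×10⁻⁴ mol.
Φ(unknown) = 1.56×10⁻⁶ / 2.865×10⁻⁴ = 0.0054.

Φ = 0.0054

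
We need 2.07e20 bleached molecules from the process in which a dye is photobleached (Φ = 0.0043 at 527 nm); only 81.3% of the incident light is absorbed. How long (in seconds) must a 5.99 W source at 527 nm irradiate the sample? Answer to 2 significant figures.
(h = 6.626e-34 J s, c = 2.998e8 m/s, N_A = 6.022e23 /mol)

Product: 2.07e20 / 6.022e23 = 3.437e-4 mol.
Photons that must be absorbed: 3.437e-4 / 0.0043 = 0.07993 mol.
Incident photons needed: 0.07993 / 0.813 = 0.09831 mol.
Photon energy: hc/λ = 3.769e-19 J; per mole, 2.270e5 J mol⁻¹.
Energy required: 0.09831 × 2.270e5 = 2.232e4 J.
Time: 2.232e4 J / 5.99 W = 3700 s.

t ≈ 3700 s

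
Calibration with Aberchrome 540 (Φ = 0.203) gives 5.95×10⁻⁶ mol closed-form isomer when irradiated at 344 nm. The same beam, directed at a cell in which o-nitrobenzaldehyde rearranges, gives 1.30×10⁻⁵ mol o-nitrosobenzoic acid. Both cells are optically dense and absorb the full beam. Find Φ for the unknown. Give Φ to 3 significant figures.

Photons absorbed by the actinometer: 5.95×10⁻⁶ / 0.203 = 2.931×10⁻⁵ mol.
Φ(unknown) = 1.30×10⁻⁵ / 2.931×10⁻⁵ = 0.444.

Φ = 0.444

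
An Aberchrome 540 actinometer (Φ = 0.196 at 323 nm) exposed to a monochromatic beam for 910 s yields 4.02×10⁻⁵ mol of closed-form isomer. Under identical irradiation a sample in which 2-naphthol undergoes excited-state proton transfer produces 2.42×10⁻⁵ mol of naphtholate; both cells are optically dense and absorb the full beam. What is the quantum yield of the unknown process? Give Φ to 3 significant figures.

Φ = 0.118

Photons absorbed by the actinometer: 4.02×10⁻⁵ / 0.196 = 2.051×10⁻⁴ mol.
Φ(unknown) = 2.42×10⁻⁵ / 2.051×10⁻⁴ = 0.118.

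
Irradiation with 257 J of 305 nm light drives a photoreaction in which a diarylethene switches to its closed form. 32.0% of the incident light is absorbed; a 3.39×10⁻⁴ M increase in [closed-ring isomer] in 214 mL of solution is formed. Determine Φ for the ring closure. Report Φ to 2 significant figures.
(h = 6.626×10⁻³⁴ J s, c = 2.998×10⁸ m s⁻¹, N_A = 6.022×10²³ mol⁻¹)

Φ = 0.35

Product: (3.39×10⁻⁴ M)(0.214 L) = 7.255×10⁻⁵ mol.
Photon energy at 305 nm: hc/λ = (6.626×10⁻³⁴)(2.998×10⁸)/(305×10⁻⁹) = 6.513×10⁻¹⁹ J.
Photons incident: 257 / 6.513×10⁻¹⁹ = 3.946×10²⁰, i.e. 3.946×10²⁰/6.022×10²³ = 6.553×10⁻⁴ mol.
Photons absorbed: 0.320 × 6.553×10⁻⁴ = 2.097×10⁻⁴ mol.
Φ = 7.255×10⁻⁵ mol / 2.097×10⁻⁴ mol photons = 0.35.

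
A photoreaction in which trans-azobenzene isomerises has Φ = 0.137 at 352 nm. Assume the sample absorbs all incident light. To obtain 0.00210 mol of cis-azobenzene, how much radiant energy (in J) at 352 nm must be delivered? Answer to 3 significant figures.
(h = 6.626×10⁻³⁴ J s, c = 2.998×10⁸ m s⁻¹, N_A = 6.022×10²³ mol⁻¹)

5210 J

Photons that must be absorbed: 0.00210 / 0.137 = 0.01533 mol.
Photon energy: hc/λ = 5.643×10⁻¹⁹ J; per mole, 3.398×10⁵ J mol⁻¹.
Energy required: 0.01533 × 3.398×10⁵ = 5210 J.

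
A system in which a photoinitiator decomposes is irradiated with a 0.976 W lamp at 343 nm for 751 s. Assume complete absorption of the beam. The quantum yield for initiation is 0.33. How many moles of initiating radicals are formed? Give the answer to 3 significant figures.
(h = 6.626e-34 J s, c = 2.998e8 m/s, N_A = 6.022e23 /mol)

Photon energy at 343 nm: hc/λ = (6.626e-34)(2.998e8)/(343e-9) = 5.791e-19 J.
Energy delivered: (0.976 W)(751 s) = 733.0 J.
Photons incident: 733.0 / 5.791e-19 = 1.266e21, i.e. 1.266e21/6.022e23 = 0.002102 mol.
Product: Φ × n_abs = 0.33 × 0.002102 = 6.937e-4 mol.

6.94e-4 mol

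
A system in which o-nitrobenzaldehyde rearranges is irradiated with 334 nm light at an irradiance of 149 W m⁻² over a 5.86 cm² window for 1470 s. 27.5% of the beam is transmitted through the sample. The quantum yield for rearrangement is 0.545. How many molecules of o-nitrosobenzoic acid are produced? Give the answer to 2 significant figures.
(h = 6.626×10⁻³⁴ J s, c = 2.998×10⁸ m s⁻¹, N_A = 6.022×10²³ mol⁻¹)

Photon energy at 334 nm: hc/λ = (6.626×10⁻³⁴)(2.998×10⁸)/(334×10⁻⁹) = 5.948×10⁻¹⁹ J.
Energy delivered: (149 W m⁻²)(5.86×10⁻⁴ m²)(1470 s) = 128.4 J.
Photons incident: 128.4 / 5.948×10⁻¹⁹ = 2.159×10²⁰, i.e. 2.159×10²⁰/6.022×10²³ = 3.585×10⁻⁴ mol.
Fraction absorbed: 1 − 27.5/100 = 0.7250.
Photons absorbed: 0.7250 × 3.585×10⁻⁴ = 2.599×10⁻⁴ mol.
Product: Φ × n_abs = 0.545 × 2.599×10⁻⁴ = 1.416×10⁻⁴ mol.
As a count: 1.416×10⁻⁴ × 6.022×10²³ = 8.5×10¹⁹.

8.5×10¹⁹ molecules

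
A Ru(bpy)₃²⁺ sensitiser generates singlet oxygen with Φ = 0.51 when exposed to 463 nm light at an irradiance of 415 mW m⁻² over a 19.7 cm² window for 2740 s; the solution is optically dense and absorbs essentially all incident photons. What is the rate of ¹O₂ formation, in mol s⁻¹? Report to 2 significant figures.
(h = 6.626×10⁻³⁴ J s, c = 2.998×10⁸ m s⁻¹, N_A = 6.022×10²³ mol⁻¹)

1.6×10⁻⁹ mol s⁻¹

Photon energy at 463 nm: hc/λ = (6.626×10⁻³⁴)(2.998×10⁸)/(463×10⁻⁹) = 4.290×10⁻¹⁹ J.
Energy delivered: (415 mW m⁻²)(19.7×10⁻⁴ m²)(2740 s) = 2.240 J.
Photons incident: 2.240 / 4.290×10⁻¹⁹ = 5.221×10¹⁸, i.e. 5.221×10¹⁸/6.022×10²³ = 8.670×10⁻⁶ mol.
Product formed: 0.51 × 8.670×10⁻⁶ = 4.422×10⁻⁶ mol.
Rate: 4.422×10⁻⁶ / 2740 s = 1.6×10⁻⁹ mol s⁻¹.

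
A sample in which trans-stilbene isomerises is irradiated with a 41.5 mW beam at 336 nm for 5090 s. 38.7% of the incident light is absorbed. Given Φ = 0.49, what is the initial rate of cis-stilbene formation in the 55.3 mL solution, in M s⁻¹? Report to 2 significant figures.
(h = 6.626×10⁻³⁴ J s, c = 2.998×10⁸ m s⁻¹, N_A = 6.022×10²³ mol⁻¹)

Photon energy at 336 nm: hc/λ = (6.626×10⁻³⁴)(2.998×10⁸)/(336×10⁻⁹) = 5.912×10⁻¹⁹ J.
Energy delivered: (41.5 mW)(5090 s) = 211.2 J.
Photons incident: 211.2 / 5.912×10⁻¹⁹ = 3.572×10²⁰, i.e. 3.572×10²⁰/6.022×10²³ = 5.932×10⁻⁴ mol.
Photons absorbed: 0.387 × 5.932×10⁻⁴ = 2.296×10⁻⁴ mol.
Product formed: 0.49 × 2.296×10⁻⁴ = 1.125×10⁻⁴ mol.
Rate: 1.125×10⁻⁴ mol / (5090 s × 0.0553 L) = 4.0×10⁻⁷ M s⁻¹.

4.0×10⁻⁷ M s⁻¹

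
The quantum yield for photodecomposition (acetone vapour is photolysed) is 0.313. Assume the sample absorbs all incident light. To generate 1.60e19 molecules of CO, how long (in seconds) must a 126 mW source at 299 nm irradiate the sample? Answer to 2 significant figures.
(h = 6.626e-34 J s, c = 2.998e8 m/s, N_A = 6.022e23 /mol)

Product: 1.60e19 / 6.022e23 = 2.657e-5 mol.
Photons that must be absorbed: 2.657e-5 / 0.313 = 8.489e-5 mol.
Photon energy: hc/λ = 6.644e-19 J; per mole, 4.001e5 J mol⁻¹.
Energy required: 8.489e-5 × 4.001e5 = 33.96 J.
Time: 33.96 J / 0.126 W = 270 s.

t ≈ 270 s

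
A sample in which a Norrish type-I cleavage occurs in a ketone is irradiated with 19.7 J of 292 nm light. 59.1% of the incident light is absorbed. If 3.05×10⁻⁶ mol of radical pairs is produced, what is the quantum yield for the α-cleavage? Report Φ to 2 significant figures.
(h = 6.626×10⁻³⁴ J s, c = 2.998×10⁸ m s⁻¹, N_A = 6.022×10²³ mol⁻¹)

Photon energy at 292 nm: hc/λ = (6.626×10⁻³⁴)(2.998×10⁸)/(292×10⁻⁹) = 6.803×10⁻¹⁹ J.
Photons incident: 19.7 / 6.803×10⁻¹⁹ = 2.896×10¹⁹, i.e. 2.896×10¹⁹/6.022×10²³ = 4.809×10⁻⁵ mol.
Photons absorbed: 0.591 × 4.809×10⁻⁵ = 2.842×10⁻⁵ mol.
Φ = 3.05×10⁻⁶ mol / 2.842×10⁻⁵ mol photons = 0.11.

Φ = 0.11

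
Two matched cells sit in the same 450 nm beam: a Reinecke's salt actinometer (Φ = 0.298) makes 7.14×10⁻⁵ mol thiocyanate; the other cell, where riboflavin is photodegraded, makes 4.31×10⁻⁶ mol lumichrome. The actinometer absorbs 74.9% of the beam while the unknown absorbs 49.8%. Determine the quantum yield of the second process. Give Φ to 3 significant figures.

Photons absorbed by the actinometer: 7.14×10⁻⁵ / 0.298 = 2.396×10⁻⁴ mol.
Incident flux: 2.396×10⁻⁴ / 0.749 = 3.199×10⁻⁴ einstein.
Absorbed by unknown: 0.498 × 3.199×10⁻⁴ = 1.593×10⁻⁴ mol.
Φ(unknown) = 4.31×10⁻⁶ / 1.593×10⁻⁴ = 0.0271.

Φ = 0.0271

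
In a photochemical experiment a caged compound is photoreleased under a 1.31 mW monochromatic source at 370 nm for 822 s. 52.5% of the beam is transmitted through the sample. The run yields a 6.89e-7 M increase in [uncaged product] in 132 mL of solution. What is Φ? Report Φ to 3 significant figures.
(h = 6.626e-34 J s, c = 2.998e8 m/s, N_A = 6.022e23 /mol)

Φ = 0.0575

Product: (6.89e-7 M)(0.132 L) = 9.095e-8 mol.
Photon energy at 370 nm: hc/λ = (6.626e-34)(2.998e8)/(370e-9) = 5.369e-19 J.
Energy delivered: (1.31 mW)(822 s) = 1.077 J.
Photons incident: 1.077 / 5.369e-19 = 2.006e18, i.e. 2.006e18/6.022e23 = 3.331e-6 mol.
Fraction absorbed: 1 − 52.5/100 = 0.4750.
Photons absorbed: 0.4750 × 3.331e-6 = 1.582e-6 mol.
Φ = 9.095e-8 mol / 1.582e-6 mol photons = 0.0575.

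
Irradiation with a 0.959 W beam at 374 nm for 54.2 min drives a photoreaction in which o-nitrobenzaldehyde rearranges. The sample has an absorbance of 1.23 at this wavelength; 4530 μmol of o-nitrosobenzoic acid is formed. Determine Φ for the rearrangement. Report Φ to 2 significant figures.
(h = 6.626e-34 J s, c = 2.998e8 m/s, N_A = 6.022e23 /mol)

Product: 4530 μmol = 0.00453 mol.
Photon energy at 374 nm: hc/λ = (6.626e-34)(2.998e8)/(374e-9) = 5.311e-19 J.
Energy delivered: (0.959 W)(3252 s) = 3119 J.
Photons incident: 3119 / 5.311e-19 = 5.873e21, i.e. 5.873e21/6.022e23 = 0.009753 mol.
Fraction absorbed: 1 − 10^(−1.23) = 0.9411.
Photons absorbed: 0.9411 × 0.009753 = 0.009179 mol.
Φ = 0.00453 mol / 0.009179 mol photons = 0.49.

Φ = 0.49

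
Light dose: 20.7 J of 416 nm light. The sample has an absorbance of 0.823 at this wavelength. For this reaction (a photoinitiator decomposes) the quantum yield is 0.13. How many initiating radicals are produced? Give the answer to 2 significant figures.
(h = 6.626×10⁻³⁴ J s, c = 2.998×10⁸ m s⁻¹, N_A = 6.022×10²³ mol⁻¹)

4.8×10¹⁸ initiating radicals

Photon energy at 416 nm: hc/λ = (6.626×10⁻³⁴)(2.998×10⁸)/(416×10⁻⁹) = 4.775×10⁻¹⁹ J.
Photons incident: 20.7 / 4.775×10⁻¹⁹ = 4.335×10¹⁹, i.e. 4.335×10¹⁹/6.022×10²³ = 7.199×10⁻⁵ mol.
Fraction absorbed: 1 − 10^(−0.823) = 0.8497.
Photons absorbed: 0.8497 × 7.199×10⁻⁵ = 6.117×10⁻⁵ mol.
Product: Φ × n_abs = 0.13 × 6.117×10⁻⁵ = 7.952×10⁻⁶ mol.
As a count: 7.952×10⁻⁶ × 6.022×10²³ = 4.8×10¹⁸.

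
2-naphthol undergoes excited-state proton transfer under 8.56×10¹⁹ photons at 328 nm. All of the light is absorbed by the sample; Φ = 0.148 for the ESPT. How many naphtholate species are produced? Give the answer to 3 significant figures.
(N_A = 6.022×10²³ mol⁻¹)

1.27×10¹⁹ species

Moles of photons: 8.56×10¹⁹ / 6.022×10²³ = 1.421×10⁻⁴ mol.
Product: Φ × n_abs = 0.148 × 1.421×10⁻⁴ = 2.103×10⁻⁵ mol.
As a count: 2.103×10⁻⁵ × 6.022×10²³ = 1.27×10¹⁹.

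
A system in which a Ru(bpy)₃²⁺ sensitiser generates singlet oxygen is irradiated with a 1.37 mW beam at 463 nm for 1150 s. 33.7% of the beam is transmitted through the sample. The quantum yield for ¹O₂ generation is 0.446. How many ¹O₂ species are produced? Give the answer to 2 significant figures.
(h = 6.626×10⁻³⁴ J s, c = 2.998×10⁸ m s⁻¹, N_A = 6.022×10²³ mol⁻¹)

1.1×10¹⁸ species

Photon energy at 463 nm: hc/λ = (6.626×10⁻³⁴)(2.998×10⁸)/(463×10⁻⁹) = 4.290×10⁻¹⁹ J.
Energy delivered: (1.37 mW)(1150 s) = 1.576 J.
Photons incident: 1.576 / 4.290×10⁻¹⁹ = 3.674×10¹⁸, i.e. 3.674×10¹⁸/6.022×10²³ = 6.101×10⁻⁶ mol.
Fraction absorbed: 1 − 33.7/100 = 0.6630.
Photons absorbed: 0.6630 × 6.101×10⁻⁶ = 4.045×10⁻⁶ mol.
Product: Φ × n_abs = 0.446 × 4.045×10⁻⁶ = 1.804×10⁻⁶ mol.
As a count: 1.804×10⁻⁶ × 6.022×10²³ = 1.1×10¹⁸.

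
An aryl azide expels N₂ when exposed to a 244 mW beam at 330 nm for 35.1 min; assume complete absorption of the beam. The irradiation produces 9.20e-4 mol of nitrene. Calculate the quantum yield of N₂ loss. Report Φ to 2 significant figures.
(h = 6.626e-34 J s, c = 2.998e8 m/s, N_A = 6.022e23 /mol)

Photon energy at 330 nm: hc/λ = (6.626e-34)(2.998e8)/(330e-9) = 6.020e-19 J.
Energy delivered: (244 mW)(2106 s) = 513.9 J.
Photons incident: 513.9 / 6.020e-19 = 8.537e20, i.e. 8.537e20/6.022e23 = 0.001418 mol.
Φ = 9.20e-4 mol / 0.001418 mol photons = 0.65.

Φ = 0.65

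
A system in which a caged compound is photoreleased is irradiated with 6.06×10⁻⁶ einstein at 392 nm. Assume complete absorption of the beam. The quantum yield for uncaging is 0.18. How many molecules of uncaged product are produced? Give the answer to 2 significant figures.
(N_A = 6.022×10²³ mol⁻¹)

6.6×10¹⁷ molecules

Product: Φ × n_abs = 0.18 × 6.06×10⁻⁶ = 1.091×10⁻⁶ mol.
As a count: 1.091×10⁻⁶ × 6.022×10²³ = 6.6×10¹⁷.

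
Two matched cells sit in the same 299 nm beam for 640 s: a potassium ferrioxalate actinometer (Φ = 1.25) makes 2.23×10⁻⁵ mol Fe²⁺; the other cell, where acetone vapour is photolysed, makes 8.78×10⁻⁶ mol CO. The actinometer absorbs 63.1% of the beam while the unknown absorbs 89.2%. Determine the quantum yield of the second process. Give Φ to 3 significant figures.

Φ = 0.348

Photons absorbed by the actinometer: 2.23×10⁻⁵ / 1.25 = 1.784×10⁻⁵ mol.
Incident flux: 1.784×10⁻⁵ / 0.631 = 2.827×10⁻⁵ einstein.
Absorbed by unknown: 0.892 × 2.827×10⁻⁵ = 2.522×10⁻⁵ mol.
Φ(unknown) = 8.78×10⁻⁶ / 2.522×10⁻⁵ = 0.348.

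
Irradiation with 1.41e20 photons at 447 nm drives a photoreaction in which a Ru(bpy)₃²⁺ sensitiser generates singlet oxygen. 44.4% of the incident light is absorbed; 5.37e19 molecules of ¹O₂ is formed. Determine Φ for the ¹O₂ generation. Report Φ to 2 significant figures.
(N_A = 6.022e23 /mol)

Φ = 0.86

Product: 5.37e19 / 6.022e23 = 8.917e-5 mol.
Moles of photons: 1.41e20 / 6.022e23 = 2.341e-4 mol.
Photons absorbed: 0.444 × 2.341e-4 = 1.039e-4 mol.
Φ = 8.917e-5 mol / 1.039e-4 mol photons = 0.86.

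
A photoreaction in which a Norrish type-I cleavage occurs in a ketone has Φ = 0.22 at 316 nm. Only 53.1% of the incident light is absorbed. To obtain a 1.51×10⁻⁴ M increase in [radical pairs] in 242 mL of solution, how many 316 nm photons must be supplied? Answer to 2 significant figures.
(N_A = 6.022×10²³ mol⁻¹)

1.9×10²⁰ photons

Product: (1.51×10⁻⁴ M)(0.242 L) = 3.654×10⁻⁵ mol.
Photons that must be absorbed: 3.654×10⁻⁵ / 0.22 = 1.661×10⁻⁴ mol.
Incident photons needed: 1.661×10⁻⁴ / 0.531 = 3.128×10⁻⁴ mol.
Photon count: 3.128×10⁻⁴ × 6.022×10²³ = 1.9×10²⁰.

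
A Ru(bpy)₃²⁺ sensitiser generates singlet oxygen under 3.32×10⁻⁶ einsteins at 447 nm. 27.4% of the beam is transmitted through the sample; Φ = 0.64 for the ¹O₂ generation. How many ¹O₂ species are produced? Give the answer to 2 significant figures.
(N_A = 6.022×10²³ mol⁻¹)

Fraction absorbed: 1 − 27.4/100 = 0.7260.
Photons absorbed: 0.7260 × 3.32×10⁻⁶ = 2.410×10⁻⁶ mol.
Product: Φ × n_abs = 0.64 × 2.410×10⁻⁶ = 1.542×10⁻⁶ mol.
As a count: 1.542×10⁻⁶ × 6.022×10²³ = 9.3×10¹⁷.

9.3×10¹⁷ species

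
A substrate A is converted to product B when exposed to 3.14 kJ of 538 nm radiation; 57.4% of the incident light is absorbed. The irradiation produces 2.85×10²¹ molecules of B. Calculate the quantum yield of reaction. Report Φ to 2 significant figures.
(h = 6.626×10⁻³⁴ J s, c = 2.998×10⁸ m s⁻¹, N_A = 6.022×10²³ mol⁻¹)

Φ = 0.58

Product: 2.85×10²¹ / 6.022×10²³ = 0.004733 mol.
Photon energy at 538 nm: hc/λ = (6.626×10⁻³⁴)(2.998×10⁸)/(538×10⁻⁹) = 3.692×10⁻¹⁹ J.
Incident energy: 3.14 kJ = 3140 J.
Photons incident: 3140 / 3.692×10⁻¹⁹ = 8.505×10²¹, i.e. 8.505×10²¹/6.022×10²³ = 0.01412 mol.
Photons absorbed: 0.574 × 0.01412 = 0.008105 mol.
Φ = 0.004733 mol / 0.008105 mol photons = 0.58.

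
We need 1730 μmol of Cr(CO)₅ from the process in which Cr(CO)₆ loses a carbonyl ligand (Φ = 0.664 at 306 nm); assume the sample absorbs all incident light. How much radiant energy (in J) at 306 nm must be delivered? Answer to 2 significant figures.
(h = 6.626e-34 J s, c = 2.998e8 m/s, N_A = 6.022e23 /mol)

1000 J

Product: 1730 μmol = 0.00173 mol.
Photons that must be absorbed: 0.00173 / 0.664 = 0.002605 mol.
Photon energy: hc/λ = 6.492e-19 J; per mole, 3.909e5 J mol⁻¹.
Energy required: 0.002605 × 3.909e5 = 1000 J.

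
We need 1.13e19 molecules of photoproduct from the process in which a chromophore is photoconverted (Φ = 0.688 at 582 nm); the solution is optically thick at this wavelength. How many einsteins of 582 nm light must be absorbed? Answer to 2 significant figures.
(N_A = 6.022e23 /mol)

2.7e-5 einstein

Product: 1.13e19 / 6.022e23 = 1.876e-5 mol.
Photons that must be absorbed: 1.876e-5 / 0.688 = 2.727e-5 mol.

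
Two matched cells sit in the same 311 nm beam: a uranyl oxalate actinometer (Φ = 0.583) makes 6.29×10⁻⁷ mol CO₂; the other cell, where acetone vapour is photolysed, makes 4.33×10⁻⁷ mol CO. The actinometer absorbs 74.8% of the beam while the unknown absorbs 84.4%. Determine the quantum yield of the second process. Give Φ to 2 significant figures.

Photons absorbed by the actinometer: 6.29×10⁻⁷ / 0.583 = 1.079×10⁻⁶ mol.
Incident flux: 1.079×10⁻⁶ / 0.748 = 1.443×10⁻⁶ einstein.
Absorbed by unknown: 0.844 × 1.443×10⁻⁶ = 1.218×10⁻⁶ mol.
Φ(unknown) = 4.33×10⁻⁷ / 1.218×10⁻⁶ = 0.36.

Φ = 0.36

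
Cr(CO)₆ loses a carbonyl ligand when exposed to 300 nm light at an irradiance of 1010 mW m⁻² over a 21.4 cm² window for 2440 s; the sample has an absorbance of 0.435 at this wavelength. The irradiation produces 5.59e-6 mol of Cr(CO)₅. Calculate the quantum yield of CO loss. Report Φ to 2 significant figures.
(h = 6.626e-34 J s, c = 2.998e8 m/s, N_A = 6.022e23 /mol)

Φ = 0.67

Photon energy at 300 nm: hc/λ = (6.626e-34)(2.998e8)/(300e-9) = 6.622e-19 J.
Energy delivered: (1010 mW m⁻²)(21.4e-4 m²)(2440 s) = 5.274 J.
Photons incident: 5.274 / 6.622e-19 = 7.964e18, i.e. 7.964e18/6.022e23 = 1.322e-5 mol.
Fraction absorbed: 1 − 10^(−0.435) = 0.6327.
Photons absorbed: 0.6327 × 1.322e-5 = 8.364e-6 mol.
Φ = 5.59e-6 mol / 8.364e-6 mol photons = 0.67.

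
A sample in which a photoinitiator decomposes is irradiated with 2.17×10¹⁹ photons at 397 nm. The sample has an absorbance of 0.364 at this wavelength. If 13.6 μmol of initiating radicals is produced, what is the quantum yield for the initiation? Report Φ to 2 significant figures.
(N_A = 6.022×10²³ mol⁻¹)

Φ = 0.67

Product: 13.6 μmol = 1.36×10⁻⁵ mol.
Moles of photons: 2.17×10¹⁹ / 6.022×10²³ = 3.603×10⁻⁵ mol.
Fraction absorbed: 1 − 10^(−0.364) = 0.5675.
Photons absorbed: 0.5675 × 3.603×10⁻⁵ = 2.045×10⁻⁵ mol.
Φ = 1.36×10⁻⁵ mol / 2.045×10⁻⁵ mol photons = 0.67.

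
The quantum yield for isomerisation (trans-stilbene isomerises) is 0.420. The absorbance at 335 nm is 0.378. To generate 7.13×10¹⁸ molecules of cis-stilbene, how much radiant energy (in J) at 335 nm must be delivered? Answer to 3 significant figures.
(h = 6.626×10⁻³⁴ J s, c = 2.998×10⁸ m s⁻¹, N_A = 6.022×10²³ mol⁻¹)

17.3 J

Product: 7.13×10¹⁸ / 6.022×10²³ = 1.184×10⁻⁵ mol.
Photons that must be absorbed: 1.184×10⁻⁵ / 0.420 = 2.819×10⁻⁵ mol.
Fraction absorbed: 1 − 10^(−0.378) = 0.5812.
Incident photons needed: 2.819×10⁻⁵ / 0.5812 = 4.850×10⁻⁵ mol.
Photon energy: hc/λ = 5.930×10⁻¹⁹ J; per mole, 3.571×10⁵ J mol⁻¹.
Energy required: 4.850×10⁻⁵ × 3.571×10⁵ = 17.3 J.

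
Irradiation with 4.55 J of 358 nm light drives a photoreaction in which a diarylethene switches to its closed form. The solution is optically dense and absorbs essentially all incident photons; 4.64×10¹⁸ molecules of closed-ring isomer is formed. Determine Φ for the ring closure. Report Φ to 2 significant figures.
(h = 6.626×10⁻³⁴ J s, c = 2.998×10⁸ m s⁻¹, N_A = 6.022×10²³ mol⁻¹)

Product: 4.64×10¹⁸ / 6.022×10²³ = 7.705×10⁻⁶ mol.
Photon energy at 358 nm: hc/λ = (6.626×10⁻³⁴)(2.998×10⁸)/(358×10⁻⁹) = 5.549×10⁻¹⁹ J.
Photons incident: 4.55 / 5.549×10⁻¹⁹ = 8.200×10¹⁸, i.e. 8.200×10¹⁸/6.022×10²³ = 1.362×10⁻⁵ mol.
Φ = 7.705×10⁻⁶ mol / 1.362×10⁻⁵ mol photons = 0.57.

Φ = 0.57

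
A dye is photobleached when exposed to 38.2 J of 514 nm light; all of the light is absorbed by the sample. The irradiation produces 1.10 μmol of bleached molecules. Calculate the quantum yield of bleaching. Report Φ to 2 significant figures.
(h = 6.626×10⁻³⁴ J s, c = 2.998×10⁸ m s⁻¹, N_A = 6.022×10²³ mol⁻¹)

Φ = 0.0067

Product: 1.10 μmol = 1.10×10⁻⁶ mol.
Photon energy at 514 nm: hc/λ = (6.626×10⁻³⁴)(2.998×10⁸)/(514×10⁻⁹) = 3.865×10⁻¹⁹ J.
Photons incident: 38.2 / 3.865×10⁻¹⁹ = 9.884×10¹⁹, i.e. 9.884×10¹⁹/6.022×10²³ = 1.641×10⁻⁴ mol.
Φ = 1.10×10⁻⁶ mol / 1.641×10⁻⁴ mol photons = 0.0067.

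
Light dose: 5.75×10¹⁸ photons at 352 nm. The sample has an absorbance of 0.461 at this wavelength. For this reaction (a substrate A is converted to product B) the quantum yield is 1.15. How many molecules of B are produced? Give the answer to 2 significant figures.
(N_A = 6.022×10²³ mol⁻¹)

Moles of photons: 5.75×10¹⁸ / 6.022×10²³ = 9.548×10⁻⁶ mol.
Fraction absorbed: 1 − 10^(−0.461) = 0.6541.
Photons absorbed: 0.6541 × 9.548×10⁻⁶ = 6.245×10⁻⁶ mol.
Product: Φ × n_abs = 1.15 × 6.245×10⁻⁶ = 7.182×10⁻⁶ mol.
As a count: 7.182×10⁻⁶ × 6.022×10²³ = 4.3×10¹⁸.

4.3×10¹⁸ molecules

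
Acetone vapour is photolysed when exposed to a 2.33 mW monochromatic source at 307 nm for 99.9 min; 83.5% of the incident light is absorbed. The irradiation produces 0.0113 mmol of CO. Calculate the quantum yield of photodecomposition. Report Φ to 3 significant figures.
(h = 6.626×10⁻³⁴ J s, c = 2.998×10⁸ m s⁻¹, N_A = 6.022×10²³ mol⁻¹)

Φ = 0.378

Product: 0.0113 mmol = 1.13×10⁻⁵ mol.
Photon energy at 307 nm: hc/λ = (6.626×10⁻³⁴)(2.998×10⁸)/(307×10⁻⁹) = 6.471×10⁻¹⁹ J.
Energy delivered: (2.33 mW)(5994 s) = 13.97 J.
Photons incident: 13.97 / 6.471×10⁻¹⁹ = 2.159×10¹⁹, i.e. 2.159×10¹⁹/6.022×10²³ = 3.585×10⁻⁵ mol.
Photons absorbed: 0.835 × 3.585×10⁻⁵ = 2.993×10⁻⁵ mol.
Φ = 1.13×10⁻⁵ mol / 2.993×10⁻⁵ mol photons = 0.378.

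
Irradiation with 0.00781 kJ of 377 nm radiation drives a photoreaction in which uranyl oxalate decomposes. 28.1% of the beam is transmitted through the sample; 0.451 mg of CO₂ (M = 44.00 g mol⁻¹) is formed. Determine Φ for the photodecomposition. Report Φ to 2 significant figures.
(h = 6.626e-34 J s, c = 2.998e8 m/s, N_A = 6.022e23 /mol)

Product: 0.451 mg / 44.00 g mol⁻¹ = 1.025e-5 mol.
Photon energy at 377 nm: hc/λ = (6.626e-34)(2.998e8)/(377e-9) = 5.269e-19 J.
Incident energy: 0.00781 kJ = 7.81 J.
Photons incident: 7.81 / 5.269e-19 = 1.482e19, i.e. 1.482e19/6.022e23 = 2.461e-5 mol.
Fraction absorbed: 1 − 28.1/100 = 0.7190.
Photons absorbed: 0.7190 × 2.461e-5 = 1.769e-5 mol.
Φ = 1.025e-5 mol / 1.769e-5 mol photons = 0.58.

Φ = 0.58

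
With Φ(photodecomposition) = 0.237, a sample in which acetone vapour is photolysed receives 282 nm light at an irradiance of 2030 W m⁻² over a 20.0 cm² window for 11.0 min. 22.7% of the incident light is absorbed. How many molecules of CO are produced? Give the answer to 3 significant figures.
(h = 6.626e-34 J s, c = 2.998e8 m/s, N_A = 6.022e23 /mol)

2.05e20 molecules

Photon energy at 282 nm: hc/λ = (6.626e-34)(2.998e8)/(282e-9) = 7.044e-19 J.
Energy delivered: (2030 W m⁻²)(20.0e-4 m²)(660 s) = 2680 J.
Photons incident: 2680 / 7.044e-19 = 3.805e21, i.e. 3.805e21/6.022e23 = 0.006318 mol.
Photons absorbed: 0.227 × 0.006318 = 0.001434 mol.
Product: Φ × n_abs = 0.237 × 0.001434 = 3.399e-4 mol.
As a count: 3.399e-4 × 6.022e23 = 2.05e20.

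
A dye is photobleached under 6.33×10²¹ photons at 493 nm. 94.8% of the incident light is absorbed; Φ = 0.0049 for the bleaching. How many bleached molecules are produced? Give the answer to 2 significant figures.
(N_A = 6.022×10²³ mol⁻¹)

Moles of photons: 6.33×10²¹ / 6.022×10²³ = 0.01051 mol.
Photons absorbed: 0.948 × 0.01051 = 0.009963 mol.
Product: Φ × n_abs = 0.0049 × 0.009963 = 4.882×10⁻⁵ mol.
As a count: 4.882×10⁻⁵ × 6.022×10²³ = 2.9×10¹⁹.

2.9×10¹⁹ bleached molecules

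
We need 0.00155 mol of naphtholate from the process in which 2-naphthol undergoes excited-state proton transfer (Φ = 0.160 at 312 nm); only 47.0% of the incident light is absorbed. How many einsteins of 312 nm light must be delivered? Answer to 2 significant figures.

0.021 einstein

Photons that must be absorbed: 0.00155 / 0.160 = 0.009688 mol.
Incident photons needed: 0.009688 / 0.470 = 0.02061 mol.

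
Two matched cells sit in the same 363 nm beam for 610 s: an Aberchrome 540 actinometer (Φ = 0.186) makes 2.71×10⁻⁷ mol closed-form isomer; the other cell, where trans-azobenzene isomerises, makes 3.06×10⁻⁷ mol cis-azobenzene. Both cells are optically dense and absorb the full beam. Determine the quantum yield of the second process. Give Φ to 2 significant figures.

Photons absorbed by the actinometer: 2.71×10⁻⁷ / 0.186 = 1.457×10⁻⁶ mol.
Φ(unknown) = 3.06×10⁻⁷ / 1.457×10⁻⁶ = 0.21.

Φ = 0.21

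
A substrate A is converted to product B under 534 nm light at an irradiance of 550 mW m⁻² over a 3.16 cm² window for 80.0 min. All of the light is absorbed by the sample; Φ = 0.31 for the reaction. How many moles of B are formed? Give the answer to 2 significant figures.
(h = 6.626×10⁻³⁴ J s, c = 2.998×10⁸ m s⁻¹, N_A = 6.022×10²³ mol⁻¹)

1.2×10⁻⁶ mol

Photon energy at 534 nm: hc/λ = (6.626×10⁻³⁴)(2.998×10⁸)/(534×10⁻⁹) = 3.720×10⁻¹⁹ J.
Energy delivered: (550 mW m⁻²)(3.16×10⁻⁴ m²)(4800 s) = 0.8342 J.
Photons incident: 0.8342 / 3.720×10⁻¹⁹ = 2.242×10¹⁸, i.e. 2.242×10¹⁸/6.022×10²³ = 3.723×10⁻⁶ mol.
Product: Φ × n_abs = 0.31 × 3.723×10⁻⁶ = 1.154×10⁻⁶ mol.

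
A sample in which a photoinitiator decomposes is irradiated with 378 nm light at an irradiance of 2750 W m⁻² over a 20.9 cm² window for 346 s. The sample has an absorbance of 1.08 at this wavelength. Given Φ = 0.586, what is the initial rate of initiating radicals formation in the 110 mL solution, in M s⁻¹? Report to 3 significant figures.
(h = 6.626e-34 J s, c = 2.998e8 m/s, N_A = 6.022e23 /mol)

8.87e-5 M s⁻¹

Photon energy at 378 nm: hc/λ = (6.626e-34)(2.998e8)/(378e-9) = 5.255e-19 J.
Energy delivered: (2750 W m⁻²)(20.9e-4 m²)(346 s) = 1989 J.
Photons incident: 1989 / 5.255e-19 = 3.785e21, i.e. 3.785e21/6.022e23 = 0.006285 mol.
Fraction absorbed: 1 − 10^(−1.08) = 0.9168.
Photons absorbed: 0.9168 × 0.006285 = 0.005762 mol.
Product formed: 0.586 × 0.005762 = 0.003377 mol.
Rate: 0.003377 mol / (346 s × 0.11 L) = 8.87e-5 M s⁻¹.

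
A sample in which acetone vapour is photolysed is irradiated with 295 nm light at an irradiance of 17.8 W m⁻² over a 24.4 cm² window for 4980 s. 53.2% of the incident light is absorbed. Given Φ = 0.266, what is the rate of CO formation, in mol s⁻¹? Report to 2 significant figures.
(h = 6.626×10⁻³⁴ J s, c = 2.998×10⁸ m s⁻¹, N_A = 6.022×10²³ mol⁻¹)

1.5×10⁻⁸ mol s⁻¹

Photon energy at 295 nm: hc/λ = (6.626×10⁻³⁴)(2.998×10⁸)/(295×10⁻⁹) = 6.734×10⁻¹⁹ J.
Energy delivered: (17.8 W m⁻²)(24.4×10⁻⁴ m²)(4980 s) = 216.3 J.
Photons incident: 216.3 / 6.734×10⁻¹⁹ = 3.212×10²⁰, i.e. 3.212×10²⁰/6.022×10²³ = 5.334×10⁻⁴ mol.
Photons absorbed: 0.532 × 5.334×10⁻⁴ = 2.838×10⁻⁴ mol.
Product formed: 0.266 × 2.838×10⁻⁴ = 7.549×10⁻⁵ mol.
Rate: 7.549×10⁻⁵ / 4980 s = 1.5×10⁻⁸ mol s⁻¹.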